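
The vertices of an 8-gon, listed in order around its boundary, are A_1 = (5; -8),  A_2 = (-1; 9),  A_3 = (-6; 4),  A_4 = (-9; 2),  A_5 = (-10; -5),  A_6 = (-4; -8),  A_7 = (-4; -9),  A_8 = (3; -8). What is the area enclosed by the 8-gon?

Apply the surveyor's formula: 2A = Σ (x_i·y_{i+1} − x_{i+1}·y_i), indices taken mod 8.
Σ = (37) + (50) + (24) + (65) + (60) + (4) + (59) + (16) = 315
Area = |Σ|/2 = 157.5.

157.5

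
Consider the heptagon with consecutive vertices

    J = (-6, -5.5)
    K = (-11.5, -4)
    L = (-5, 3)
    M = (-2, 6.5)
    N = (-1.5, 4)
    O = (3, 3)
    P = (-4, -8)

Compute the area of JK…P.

86.5

Apply Gauss's area formula: 2A = Σ (x_i·y_{i+1} − x_{i+1}·y_i), indices taken mod 7.
Σ = (-39.25) + (-54.5) + (-26.5) + (1.75) + (-16.5) + (-12) + (-26) = -173
Area = |Σ|/2 = 86.5.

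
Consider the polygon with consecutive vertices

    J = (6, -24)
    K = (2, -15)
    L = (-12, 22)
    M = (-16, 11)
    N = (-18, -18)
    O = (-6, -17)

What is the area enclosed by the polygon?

486

Σ = (-42) + (-136) + (220) + (486) + (198) + (246) = 972
Area = |Σ|/2 = 486.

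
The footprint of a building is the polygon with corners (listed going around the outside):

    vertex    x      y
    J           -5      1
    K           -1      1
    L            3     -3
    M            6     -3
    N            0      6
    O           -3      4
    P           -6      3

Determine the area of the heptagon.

41.5

Apply the shoelace (surveyor's) formula: 2A = Σ (x_i·y_{i+1} − x_{i+1}·y_i), indices taken mod 7.
J→K: (-5)(1) − (-1)(1) = -4
K→L: (-1)(-3) − (3)(1) = 0
L→M: (3)(-3) − (6)(-3) = 9
M→N: (6)(6) − (0)(-3) = 36
N→O: (0)(4) − (-3)(6) = 18
O→P: (-3)(3) − (-6)(4) = 15
P→J: (-6)(1) − (-5)(3) = 9
Σ = 83
Area = |Σ|/2 = 41.5.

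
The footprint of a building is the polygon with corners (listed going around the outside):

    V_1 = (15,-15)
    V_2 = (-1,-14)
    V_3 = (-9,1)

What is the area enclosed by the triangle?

116

V_1→V_2: (15)(-14) − (-1)(-15) = -225
V_2→V_3: (-1)(1) − (-9)(-14) = -127
V_3→V_1: (-9)(-15) − (15)(1) = 120
Σ = -232
Area = |Σ|/2 = 116.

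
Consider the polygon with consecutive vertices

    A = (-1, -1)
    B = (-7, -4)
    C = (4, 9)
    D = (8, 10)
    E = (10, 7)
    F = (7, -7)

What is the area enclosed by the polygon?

129.5

Apply the shoelace formula: 2A = Σ (x_i·y_{i+1} − x_{i+1}·y_i), indices taken mod 6.
Σ = (-3) + (-47) + (-32) + (-44) + (-119) + (-14) = -259
Area = |Σ|/2 = 129.5.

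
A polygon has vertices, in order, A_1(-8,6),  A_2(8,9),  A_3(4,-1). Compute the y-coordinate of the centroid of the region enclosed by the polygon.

14/3

Apply the shoelace (surveyor's) formula. First the cross-terms c_i = x_i·y_{i+1} − x_{i+1}·y_i:
  -120, -44, 16  ⇒  2A = -148, A = -74.
Then Σ (y_i + y_{i+1})·c_i = -2072, so ȳ = -2072 / (6·(-74)) = 14/3.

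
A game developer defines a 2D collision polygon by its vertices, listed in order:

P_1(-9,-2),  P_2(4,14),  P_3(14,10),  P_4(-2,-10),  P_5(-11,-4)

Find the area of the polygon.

Apply Gauss's area formula: 2A = Σ (x_i·y_{i+1} − x_{i+1}·y_i), indices taken mod 5.
Σ = (-118) + (-156) + (-120) + (-102) + (-14) = -510
Area = |Σ|/2 = 255.

255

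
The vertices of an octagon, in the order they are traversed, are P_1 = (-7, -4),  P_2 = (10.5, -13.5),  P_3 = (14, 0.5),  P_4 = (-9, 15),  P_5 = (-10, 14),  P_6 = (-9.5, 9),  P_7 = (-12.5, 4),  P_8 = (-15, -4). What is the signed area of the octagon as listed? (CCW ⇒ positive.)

414.375

Apply Gauss's area formula: 2A = Σ (x_i·y_{i+1} − x_{i+1}·y_i), indices taken mod 8.
Σ = (136.5) + (194.25) + (214.5) + (24) + (43) + (74.5) + (110) + (32) = 828.75
Signed area = Σ/2 = 414.375 (positive ⇒ counter-clockwise traversal).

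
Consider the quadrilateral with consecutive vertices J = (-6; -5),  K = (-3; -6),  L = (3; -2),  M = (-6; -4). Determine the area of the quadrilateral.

Apply the surveyor's formula: 2A = Σ (x_i·y_{i+1} − x_{i+1}·y_i), indices taken mod 4.
Σ = (21) + (24) + (-24) + (6) = 27
Area = |Σ|/2 = 13.5.

13.5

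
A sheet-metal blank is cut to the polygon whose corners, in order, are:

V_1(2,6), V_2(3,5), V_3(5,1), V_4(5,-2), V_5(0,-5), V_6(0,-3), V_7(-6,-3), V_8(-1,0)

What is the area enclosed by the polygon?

48.5

Apply Gauss's area formula: 2A = Σ (x_i·y_{i+1} − x_{i+1}·y_i), indices taken mod 8.
V_1→V_2: (2)(5) − (3)(6) = -8
V_2→V_3: (3)(1) − (5)(5) = -22
V_3→V_4: (5)(-2) − (5)(1) = -15
V_4→V_5: (5)(-5) − (0)(-2) = -25
V_5→V_6: (0)(-3) − (0)(-5) = 0
V_6→V_7: (0)(-3) − (-6)(-3) = -18
V_7→V_8: (-6)(0) − (-1)(-3) = -3
V_8→V_1: (-1)(6) − (2)(0) = -6
Σ = -97
Area = |Σ|/2 = 48.5.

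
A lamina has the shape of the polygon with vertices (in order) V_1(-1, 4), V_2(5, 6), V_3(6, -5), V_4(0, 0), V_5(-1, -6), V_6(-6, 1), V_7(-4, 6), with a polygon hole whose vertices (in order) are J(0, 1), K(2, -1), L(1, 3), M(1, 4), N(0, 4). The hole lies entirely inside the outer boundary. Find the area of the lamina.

Outer boundary:
Apply Gauss's area formula: 2A = Σ (x_i·y_{i+1} − x_{i+1}·y_i), indices taken mod 7.
V_1→V_2: (-1)(6) − (5)(4) = -26
V_2→V_3: (5)(-5) − (6)(6) = -61
V_3→V_4: (6)(0) − (0)(-5) = 0
V_4→V_5: (0)(-6) − (-1)(0) = 0
V_5→V_6: (-1)(1) − (-6)(-6) = -37
V_6→V_7: (-6)(6) − (-4)(1) = -32
V_7→V_1: (-4)(4) − (-1)(6) = -10
Σ = -166
Area = |Σ|/2 = 83.
Hole:
Apply the shoelace (surveyor's) formula: 2A = Σ (x_i·y_{i+1} − x_{i+1}·y_i), indices taken mod 5.
J→K: (0)(-1) − (2)(1) = -2
K→L: (2)(3) − (1)(-1) = 7
L→M: (1)(4) − (1)(3) = 1
M→N: (1)(4) − (0)(4) = 4
N→J: (0)(1) − (0)(4) = 0
Σ = 10
Area = |Σ|/2 = 5.
Net area = 83 − 5 = 78.

78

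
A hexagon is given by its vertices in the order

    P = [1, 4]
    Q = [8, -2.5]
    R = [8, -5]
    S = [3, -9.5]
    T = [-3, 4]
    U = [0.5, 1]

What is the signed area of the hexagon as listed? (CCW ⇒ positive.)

-68

Apply the surveyor's formula: 2A = Σ (x_i·y_{i+1} − x_{i+1}·y_i), indices taken mod 6.
P→Q: (1)(-2.5) − (8)(4) = -34.5
Q→R: (8)(-5) − (8)(-2.5) = -20
R→S: (8)(-9.5) − (3)(-5) = -61
S→T: (3)(4) − (-3)(-9.5) = -16.5
T→U: (-3)(1) − (0.5)(4) = -5
U→P: (0.5)(4) − (1)(1) = 1
Σ = -136
Signed area = Σ/2 = -68 (negative ⇒ clockwise traversal).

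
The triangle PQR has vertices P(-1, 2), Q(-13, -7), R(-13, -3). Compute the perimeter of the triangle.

|PQ| = √((-12)² + (-9)²) = √225 = 15
|QR| = √((0)² + (4)²) = √16 = 4
|RP| = √((12)² + (5)²) = √169 = 13
Perimeter = 15 + 4 + 13 = 32.

32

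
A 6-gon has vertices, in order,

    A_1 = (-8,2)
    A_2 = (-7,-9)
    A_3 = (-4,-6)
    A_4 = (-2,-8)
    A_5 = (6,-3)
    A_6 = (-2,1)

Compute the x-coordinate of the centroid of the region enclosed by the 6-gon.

-130/51

Apply Gauss's area formula. First the cross-terms c_i = x_i·y_{i+1} − x_{i+1}·y_i:
  86, 6, 20, 54, 0, 4  ⇒  2A = 170, A = 85.
Then Σ (x_i + x_{i+1})·c_i = -1300, so x̄ = -1300 / (6·85) = -130/51.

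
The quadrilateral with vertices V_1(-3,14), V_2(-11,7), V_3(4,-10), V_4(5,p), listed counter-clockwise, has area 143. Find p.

Write out the shoelace sum; only the two edges meeting at V_4 involve p:
2·Area = [(4·p − 5·(-10)) + (5·14 − (-3)·p)] + 215
       = 7·p + 335 = 286
⇒ p = -7.

-7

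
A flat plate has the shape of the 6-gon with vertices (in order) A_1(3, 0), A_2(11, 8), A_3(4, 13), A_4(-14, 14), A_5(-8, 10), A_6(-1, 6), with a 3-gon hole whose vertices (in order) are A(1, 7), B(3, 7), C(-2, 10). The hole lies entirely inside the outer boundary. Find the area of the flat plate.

141.5

Outer boundary:
Σ = (24) + (111) + (238) + (-28) + (-38) + (-18) = 289
Area = |Σ|/2 = 144.5.
Hole:
Apply Gauss's area formula: 2A = Σ (x_i·y_{i+1} − x_{i+1}·y_i), indices taken mod 3.
Σ = (-14) + (44) + (-24) = 6
Area = |Σ|/2 = 3.
Net area = 144.5 − 3 = 141.5.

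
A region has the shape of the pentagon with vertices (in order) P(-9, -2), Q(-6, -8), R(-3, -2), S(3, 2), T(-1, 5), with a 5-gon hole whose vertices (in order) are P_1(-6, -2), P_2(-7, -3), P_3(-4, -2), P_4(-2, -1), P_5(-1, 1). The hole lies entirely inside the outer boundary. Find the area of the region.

Outer boundary:
Apply the surveyor's formula: 2A = Σ (x_i·y_{i+1} − x_{i+1}·y_i), indices taken mod 5.
Cross-terms: 60, -12, 0, 17, 47  ⇒  Σ = 112
Area = |Σ|/2 = 56.
Hole:
Apply the shoelace formula: 2A = Σ (x_i·y_{i+1} − x_{i+1}·y_i), indices taken mod 5.
Cross-terms: 4, 2, 0, -3, 8  ⇒  Σ = 11
Area = |Σ|/2 = 5.5.
Net area = 56 − 5.5 = 50.5.

50.5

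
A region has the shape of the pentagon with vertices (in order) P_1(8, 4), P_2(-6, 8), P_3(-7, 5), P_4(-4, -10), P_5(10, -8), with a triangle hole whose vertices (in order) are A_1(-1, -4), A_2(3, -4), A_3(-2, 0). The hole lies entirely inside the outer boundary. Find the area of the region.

Outer boundary:
Apply the surveyor's formula: 2A = Σ (x_i·y_{i+1} − x_{i+1}·y_i), indices taken mod 5.
P_1→P_2: (8)(8) − (-6)(4) = 88
P_2→P_3: (-6)(5) − (-7)(8) = 26
P_3→P_4: (-7)(-10) − (-4)(5) = 90
P_4→P_5: (-4)(-8) − (10)(-10) = 132
P_5→P_1: (10)(4) − (8)(-8) = 104
Σ = 440
Area = |Σ|/2 = 220.
Hole:
Apply the shoelace (surveyor's) formula: 2A = Σ (x_i·y_{i+1} − x_{i+1}·y_i), indices taken mod 3.
Σ = (16) + (-8) + (8) = 16
Area = |Σ|/2 = 8.
Net area = 220 − 8 = 212.

212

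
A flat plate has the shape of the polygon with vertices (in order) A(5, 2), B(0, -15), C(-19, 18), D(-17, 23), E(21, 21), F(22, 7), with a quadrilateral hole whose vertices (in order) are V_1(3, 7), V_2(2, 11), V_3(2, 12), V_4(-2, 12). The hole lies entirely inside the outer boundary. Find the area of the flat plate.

809

Outer boundary:
Apply the shoelace (surveyor's) formula: 2A = Σ (x_i·y_{i+1} − x_{i+1}·y_i), indices taken mod 6.
Σ = (-75) + (-285) + (-131) + (-840) + (-315) + (9) = -1637
Area = |Σ|/2 = 818.5.
Hole:
Σ = (19) + (2) + (48) + (-50) = 19
Area = |Σ|/2 = 9.5.
Net area = 818.5 − 9.5 = 809.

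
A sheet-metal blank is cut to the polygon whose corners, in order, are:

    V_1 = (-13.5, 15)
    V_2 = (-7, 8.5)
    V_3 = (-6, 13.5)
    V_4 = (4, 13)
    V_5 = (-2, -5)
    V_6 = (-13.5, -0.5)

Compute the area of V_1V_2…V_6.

Apply the shoelace (surveyor's) formula: 2A = Σ (x_i·y_{i+1} − x_{i+1}·y_i), indices taken mod 6.
Σ = (-9.75) + (-43.5) + (-132) + (6) + (-66.5) + (-209.25) = -455
Area = |Σ|/2 = 227.5.

227.5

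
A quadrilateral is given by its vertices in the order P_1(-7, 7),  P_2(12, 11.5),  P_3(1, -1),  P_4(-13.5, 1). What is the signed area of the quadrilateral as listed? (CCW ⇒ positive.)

-144

Cross-terms: -164.5, -23.5, -12.5, -87.5  ⇒  Σ = -288
Signed area = Σ/2 = -144 (negative ⇒ clockwise traversal).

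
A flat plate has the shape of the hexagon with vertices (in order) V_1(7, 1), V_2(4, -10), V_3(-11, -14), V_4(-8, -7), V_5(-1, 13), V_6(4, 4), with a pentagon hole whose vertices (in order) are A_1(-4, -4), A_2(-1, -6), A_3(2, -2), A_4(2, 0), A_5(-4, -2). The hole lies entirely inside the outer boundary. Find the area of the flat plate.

Outer boundary:
Σ = (-74) + (-166) + (-35) + (-111) + (-56) + (-24) = -466
Area = |Σ|/2 = 233.
Hole:
Apply the shoelace (surveyor's) formula: 2A = Σ (x_i·y_{i+1} − x_{i+1}·y_i), indices taken mod 5.
Σ = (20) + (14) + (4) + (-4) + (8) = 42
Area = |Σ|/2 = 21.
Net area = 233 − 21 = 212.

212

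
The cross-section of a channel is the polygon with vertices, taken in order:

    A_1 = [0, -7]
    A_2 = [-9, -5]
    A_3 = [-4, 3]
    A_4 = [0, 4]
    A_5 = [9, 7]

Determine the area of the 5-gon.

Apply the shoelace (surveyor's) formula: 2A = Σ (x_i·y_{i+1} − x_{i+1}·y_i), indices taken mod 5.
Cross-terms: -63, -47, -16, -36, -63  ⇒  Σ = -225
Area = |Σ|/2 = 112.5.

112.5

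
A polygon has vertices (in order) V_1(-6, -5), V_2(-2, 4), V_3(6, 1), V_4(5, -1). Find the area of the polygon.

Apply the shoelace formula: 2A = Σ (x_i·y_{i+1} − x_{i+1}·y_i), indices taken mod 4.
Cross-terms: -34, -26, -11, -31  ⇒  Σ = -102
Area = |Σ|/2 = 51.

51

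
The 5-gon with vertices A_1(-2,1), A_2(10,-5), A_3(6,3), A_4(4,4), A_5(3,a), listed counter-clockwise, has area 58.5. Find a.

The doubled signed area Σ (x_i y_{i+1} − x_{i+1} y_i) is linear in a.
With a=0 it equals 63; the coefficient of a is 6 (from the two edges through A_5).
So 6·a + 63 = 2·58.5 = 117 ⇒ a = 9.

9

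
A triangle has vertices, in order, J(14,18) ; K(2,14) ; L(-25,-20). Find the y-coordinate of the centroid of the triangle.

4

Apply the surveyor's formula. First the cross-terms c_i = x_i·y_{i+1} − x_{i+1}·y_i:
  160, 310, -170  ⇒  2A = 300, A = 150.
Then Σ (y_i + y_{i+1})·c_i = 3600, so ȳ = 3600 / (6·150) = 4.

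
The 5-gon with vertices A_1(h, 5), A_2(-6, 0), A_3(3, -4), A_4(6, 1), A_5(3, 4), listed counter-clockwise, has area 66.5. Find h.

The doubled signed area Σ (x_i y_{i+1} − x_{i+1} y_i) is linear in h.
With h=0 it equals 117; the coefficient of h is -4 (from the two edges through A_1).
So -4·h + 117 = 2·66.5 = 133 ⇒ h = -4.

-4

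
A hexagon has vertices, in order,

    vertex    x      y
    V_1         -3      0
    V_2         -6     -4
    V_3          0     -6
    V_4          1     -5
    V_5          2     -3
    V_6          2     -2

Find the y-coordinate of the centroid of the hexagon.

Apply the shoelace formula. First the cross-terms c_i = x_i·y_{i+1} − x_{i+1}·y_i:
  12, 36, 6, 7, 2, -6  ⇒  2A = 57, A = 28.5.
Then Σ (y_i + y_{i+1})·c_i = -528, so ȳ = -528 / (6·28.5) = -176/57.

-176/57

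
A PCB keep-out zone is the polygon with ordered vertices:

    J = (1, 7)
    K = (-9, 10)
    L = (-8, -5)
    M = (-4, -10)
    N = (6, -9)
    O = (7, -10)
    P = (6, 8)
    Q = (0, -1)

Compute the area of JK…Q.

234

Σ = (73) + (125) + (60) + (96) + (3) + (116) + (-6) + (1) = 468
Area = |Σ|/2 = 234.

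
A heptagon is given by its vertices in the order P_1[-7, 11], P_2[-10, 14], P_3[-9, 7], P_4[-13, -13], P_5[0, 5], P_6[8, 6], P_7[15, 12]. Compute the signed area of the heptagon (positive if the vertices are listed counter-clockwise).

213

Cross-terms: 12, 56, 208, -65, -40, 6, 249  ⇒  Σ = 426
Signed area = Σ/2 = 213 (positive ⇒ counter-clockwise traversal).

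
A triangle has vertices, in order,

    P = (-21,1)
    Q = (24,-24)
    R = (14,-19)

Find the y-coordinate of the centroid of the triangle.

-14

Apply the surveyor's formula. First the cross-terms c_i = x_i·y_{i+1} − x_{i+1}·y_i:
  480, -120, -385  ⇒  2A = -25, A = -12.5.
Then Σ (y_i + y_{i+1})·c_i = 1050, so ȳ = 1050 / (6·(-12.5)) = -14.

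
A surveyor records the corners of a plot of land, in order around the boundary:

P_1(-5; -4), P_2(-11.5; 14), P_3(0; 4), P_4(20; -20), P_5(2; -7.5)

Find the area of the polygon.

198.75

Σ = (-116) + (-46) + (-80) + (-110) + (-45.5) = -397.5
Area = |Σ|/2 = 198.75.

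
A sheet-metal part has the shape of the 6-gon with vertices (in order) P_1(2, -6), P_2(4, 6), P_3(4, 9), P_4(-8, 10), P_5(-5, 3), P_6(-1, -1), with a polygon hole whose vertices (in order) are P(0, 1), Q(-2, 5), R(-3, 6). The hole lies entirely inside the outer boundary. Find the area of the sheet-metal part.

Outer boundary:
Apply the shoelace (surveyor's) formula: 2A = Σ (x_i·y_{i+1} − x_{i+1}·y_i), indices taken mod 6.
P_1→P_2: (2)(6) − (4)(-6) = 36
P_2→P_3: (4)(9) − (4)(6) = 12
P_3→P_4: (4)(10) − (-8)(9) = 112
P_4→P_5: (-8)(3) − (-5)(10) = 26
P_5→P_6: (-5)(-1) − (-1)(3) = 8
P_6→P_1: (-1)(-6) − (2)(-1) = 8
Σ = 202
Area = |Σ|/2 = 101.
Hole:
Cross-terms: 2, 3, -3  ⇒  Σ = 2
Area = |Σ|/2 = 1.
Net area = 101 − 1 = 100.

100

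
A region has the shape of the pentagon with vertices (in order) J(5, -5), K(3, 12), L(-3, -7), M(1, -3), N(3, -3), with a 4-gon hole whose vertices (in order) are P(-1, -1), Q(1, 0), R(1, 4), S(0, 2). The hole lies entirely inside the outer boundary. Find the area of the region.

51.5

Outer boundary:
Apply the shoelace formula: 2A = Σ (x_i·y_{i+1} − x_{i+1}·y_i), indices taken mod 5.
J→K: (5)(12) − (3)(-5) = 75
K→L: (3)(-7) − (-3)(12) = 15
L→M: (-3)(-3) − (1)(-7) = 16
M→N: (1)(-3) − (3)(-3) = 6
N→J: (3)(-5) − (5)(-3) = 0
Σ = 112
Area = |Σ|/2 = 56.
Hole:
P→Q: (-1)(0) − (1)(-1) = 1
Q→R: (1)(4) − (1)(0) = 4
R→S: (1)(2) − (0)(4) = 2
S→P: (0)(-1) − (-1)(2) = 2
Σ = 9
Area = |Σ|/2 = 4.5.
Net area = 56 − 4.5 = 51.5.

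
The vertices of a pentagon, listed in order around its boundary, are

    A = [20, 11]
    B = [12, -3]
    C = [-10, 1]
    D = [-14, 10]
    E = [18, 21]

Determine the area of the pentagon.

496

Apply the shoelace (surveyor's) formula: 2A = Σ (x_i·y_{i+1} − x_{i+1}·y_i), indices taken mod 5.
Σ = (-192) + (-18) + (-86) + (-474) + (-222) = -992
Area = |Σ|/2 = 496.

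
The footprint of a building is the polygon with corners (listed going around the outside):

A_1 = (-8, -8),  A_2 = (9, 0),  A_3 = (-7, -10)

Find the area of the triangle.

Apply the shoelace (surveyor's) formula: 2A = Σ (x_i·y_{i+1} − x_{i+1}·y_i), indices taken mod 3.
Σ = (72) + (-90) + (-24) = -42
Area = |Σ|/2 = 21.

21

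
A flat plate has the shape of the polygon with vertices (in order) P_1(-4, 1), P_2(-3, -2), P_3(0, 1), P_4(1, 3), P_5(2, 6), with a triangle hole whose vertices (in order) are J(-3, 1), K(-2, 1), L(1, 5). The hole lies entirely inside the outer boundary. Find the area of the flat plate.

14.5

Outer boundary:
Σ = (11) + (-3) + (-1) + (0) + (26) = 33
Area = |Σ|/2 = 16.5.
Hole:
Σ = (-1) + (-11) + (16) = 4
Area = |Σ|/2 = 2.
Net area = 16.5 − 2 = 14.5.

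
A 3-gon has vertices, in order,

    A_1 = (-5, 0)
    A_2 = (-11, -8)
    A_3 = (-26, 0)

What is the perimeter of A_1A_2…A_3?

|A_1A_2| = √((-6)² + (-8)²) = √100 = 10
|A_2A_3| = √((-15)² + (8)²) = √289 = 17
|A_3A_1| = √((21)² + (0)²) = √441 = 21
Perimeter = 10 + 17 + 21 = 48.

48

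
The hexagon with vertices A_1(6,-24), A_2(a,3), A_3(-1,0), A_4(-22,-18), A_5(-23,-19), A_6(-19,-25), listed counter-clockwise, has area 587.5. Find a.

The doubled signed area Σ (x_i y_{i+1} − x_{i+1} y_i) is linear in a.
With a=0 it equals 863; the coefficient of a is 24 (from the two edges through A_2).
So 24·a + 863 = 2·587.5 = 1175 ⇒ a = 13.

13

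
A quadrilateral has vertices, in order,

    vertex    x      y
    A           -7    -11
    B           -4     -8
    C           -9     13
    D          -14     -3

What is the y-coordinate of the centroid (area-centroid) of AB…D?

-62/69

Apply the surveyor's formula. First the cross-terms c_i = x_i·y_{i+1} − x_{i+1}·y_i:
  12, -124, 209, 133  ⇒  2A = 230, A = 115.
Then Σ (y_i + y_{i+1})·c_i = -620, so ȳ = -620 / (6·115) = -62/69.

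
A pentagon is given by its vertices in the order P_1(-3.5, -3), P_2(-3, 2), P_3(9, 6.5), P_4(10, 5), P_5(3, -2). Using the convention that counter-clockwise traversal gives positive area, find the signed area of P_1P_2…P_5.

-62.25

Apply the shoelace formula: 2A = Σ (x_i·y_{i+1} − x_{i+1}·y_i), indices taken mod 5.
P_1→P_2: (-3.5)(2) − (-3)(-3) = -16
P_2→P_3: (-3)(6.5) − (9)(2) = -37.5
P_3→P_4: (9)(5) − (10)(6.5) = -20
P_4→P_5: (10)(-2) − (3)(5) = -35
P_5→P_1: (3)(-3) − (-3.5)(-2) = -16
Σ = -124.5
Signed area = Σ/2 = -62.25 (negative ⇒ clockwise traversal).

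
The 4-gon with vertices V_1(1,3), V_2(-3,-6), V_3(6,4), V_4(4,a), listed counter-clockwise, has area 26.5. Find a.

6

Write out the shoelace sum; only the two edges meeting at V_4 involve a:
2·Area = [(6·a − 4·4) + (4·3 − 1·a)] + 27
       = 5·a + 23 = 53
⇒ a = 6.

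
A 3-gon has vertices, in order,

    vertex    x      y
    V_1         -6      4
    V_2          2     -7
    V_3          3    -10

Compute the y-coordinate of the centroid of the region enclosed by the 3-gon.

-13/3

Apply the shoelace formula. First the cross-terms c_i = x_i·y_{i+1} − x_{i+1}·y_i:
  34, 1, -48  ⇒  2A = -13, A = -6.5.
Then Σ (y_i + y_{i+1})·c_i = 169, so ȳ = 169 / (6·(-6.5)) = -13/3.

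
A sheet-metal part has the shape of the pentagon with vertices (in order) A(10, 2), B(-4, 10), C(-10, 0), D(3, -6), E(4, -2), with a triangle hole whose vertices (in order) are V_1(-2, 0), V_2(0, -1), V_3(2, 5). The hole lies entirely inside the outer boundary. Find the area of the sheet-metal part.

150

Outer boundary:
Σ = (108) + (100) + (60) + (18) + (28) = 314
Area = |Σ|/2 = 157.
Hole:
Apply the surveyor's formula: 2A = Σ (x_i·y_{i+1} − x_{i+1}·y_i), indices taken mod 3.
V_1→V_2: (-2)(-1) − (0)(0) = 2
V_2→V_3: (0)(5) − (2)(-1) = 2
V_3→V_1: (2)(0) − (-2)(5) = 10
Σ = 14
Area = |Σ|/2 = 7.
Net area = 157 − 7 = 150.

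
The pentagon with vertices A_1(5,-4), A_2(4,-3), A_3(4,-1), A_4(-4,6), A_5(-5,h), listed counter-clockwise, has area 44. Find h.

-1

Write out the shoelace sum; only the two edges meeting at A_5 involve h:
2·Area = [((-4)·h − (-5)·6) + ((-5)·(-4) − 5·h)] + 29
       = -9·h + 79 = 88
⇒ h = -1.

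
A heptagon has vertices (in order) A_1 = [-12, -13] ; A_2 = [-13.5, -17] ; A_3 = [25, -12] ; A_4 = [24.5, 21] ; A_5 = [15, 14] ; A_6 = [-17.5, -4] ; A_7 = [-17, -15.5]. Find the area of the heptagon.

942.875

Cross-terms: 28.5, 587, 819, 28, 185, 203.25, 35  ⇒  Σ = 1885.75
Area = |Σ|/2 = 942.875.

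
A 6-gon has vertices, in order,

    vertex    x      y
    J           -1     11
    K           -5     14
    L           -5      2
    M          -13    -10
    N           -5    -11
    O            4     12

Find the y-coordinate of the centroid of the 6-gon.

116/155

Apply the shoelace formula. First the cross-terms c_i = x_i·y_{i+1} − x_{i+1}·y_i:
  41, 60, 76, 93, -16, 56  ⇒  2A = 310, A = 155.
Then Σ (y_i + y_{i+1})·c_i = 696, so ȳ = 696 / (6·155) = 116/155.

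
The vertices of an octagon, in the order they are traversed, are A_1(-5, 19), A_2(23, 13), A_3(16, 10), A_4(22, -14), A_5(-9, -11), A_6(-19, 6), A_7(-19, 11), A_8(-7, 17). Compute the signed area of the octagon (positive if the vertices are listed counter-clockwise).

-972

Apply the shoelace (surveyor's) formula: 2A = Σ (x_i·y_{i+1} − x_{i+1}·y_i), indices taken mod 8.
Cross-terms: -502, 22, -444, -368, -263, -95, -246, -48  ⇒  Σ = -1944
Signed area = Σ/2 = -972 (negative ⇒ clockwise traversal).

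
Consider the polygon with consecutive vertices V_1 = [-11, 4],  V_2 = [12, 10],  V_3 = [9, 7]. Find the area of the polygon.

25.5

Apply the shoelace formula: 2A = Σ (x_i·y_{i+1} − x_{i+1}·y_i), indices taken mod 3.
Σ = (-158) + (-6) + (113) = -51
Area = |Σ|/2 = 25.5.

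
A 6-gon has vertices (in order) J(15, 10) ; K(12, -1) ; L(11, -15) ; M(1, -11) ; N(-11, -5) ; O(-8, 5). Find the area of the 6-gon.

393

Apply the shoelace (surveyor's) formula: 2A = Σ (x_i·y_{i+1} − x_{i+1}·y_i), indices taken mod 6.
Σ = (-135) + (-169) + (-106) + (-126) + (-95) + (-155) = -786
Area = |Σ|/2 = 393.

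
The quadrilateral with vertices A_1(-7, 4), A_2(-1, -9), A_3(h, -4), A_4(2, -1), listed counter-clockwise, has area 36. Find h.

-1

The doubled signed area Σ (x_i y_{i+1} − x_{i+1} y_i) is linear in h.
With h=0 it equals 80; the coefficient of h is 8 (from the two edges through A_3).
So 8·h + 80 = 2·36 = 72 ⇒ h = -1.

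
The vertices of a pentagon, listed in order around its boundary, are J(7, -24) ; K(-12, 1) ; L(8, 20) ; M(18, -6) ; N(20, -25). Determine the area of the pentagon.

786

Apply Gauss's area formula: 2A = Σ (x_i·y_{i+1} − x_{i+1}·y_i), indices taken mod 5.
Σ = (-281) + (-248) + (-408) + (-330) + (-305) = -1572
Area = |Σ|/2 = 786.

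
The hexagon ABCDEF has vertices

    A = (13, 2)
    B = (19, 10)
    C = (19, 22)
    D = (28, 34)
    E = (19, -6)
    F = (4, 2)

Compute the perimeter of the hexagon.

104

|AB| = √((6)² + (8)²) = √100 = 10
|BC| = √((0)² + (12)²) = √144 = 12
|CD| = √((9)² + (12)²) = √225 = 15
|DE| = √((-9)² + (-40)²) = √1681 = 41
|EF| = √((-15)² + (8)²) = √289 = 17
|FA| = √((9)² + (0)²) = √81 = 9
Perimeter = 10 + 12 + 15 + 41 + 17 + 9 = 104.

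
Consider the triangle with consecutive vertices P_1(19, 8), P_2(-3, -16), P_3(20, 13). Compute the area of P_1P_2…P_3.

43

Apply the surveyor's formula: 2A = Σ (x_i·y_{i+1} − x_{i+1}·y_i), indices taken mod 3.
Σ = (-280) + (281) + (-87) = -86
Area = |Σ|/2 = 43.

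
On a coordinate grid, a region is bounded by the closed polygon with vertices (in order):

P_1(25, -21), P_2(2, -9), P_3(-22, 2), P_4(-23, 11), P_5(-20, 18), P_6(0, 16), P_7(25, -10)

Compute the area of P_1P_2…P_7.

881

Apply the surveyor's formula: 2A = Σ (x_i·y_{i+1} − x_{i+1}·y_i), indices taken mod 7.
Σ = (-183) + (-194) + (-196) + (-194) + (-320) + (-400) + (-275) = -1762
Area = |Σ|/2 = 881.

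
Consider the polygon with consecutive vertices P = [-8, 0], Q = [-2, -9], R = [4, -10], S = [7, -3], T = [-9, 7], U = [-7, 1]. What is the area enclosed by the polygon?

Σ = (72) + (56) + (58) + (22) + (40) + (8) = 256
Area = |Σ|/2 = 128.

128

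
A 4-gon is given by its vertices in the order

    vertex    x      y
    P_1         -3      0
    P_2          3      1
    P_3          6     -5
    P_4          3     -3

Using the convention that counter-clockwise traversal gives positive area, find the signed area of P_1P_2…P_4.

-18

Σ = (-3) + (-21) + (-3) + (-9) = -36
Signed area = Σ/2 = -18 (negative ⇒ clockwise traversal).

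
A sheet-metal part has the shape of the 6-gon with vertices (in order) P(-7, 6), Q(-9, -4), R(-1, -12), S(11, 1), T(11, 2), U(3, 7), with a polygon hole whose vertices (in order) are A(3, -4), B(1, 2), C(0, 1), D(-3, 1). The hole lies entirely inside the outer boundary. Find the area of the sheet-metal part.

221.5

Outer boundary:
Σ = (82) + (104) + (131) + (11) + (71) + (67) = 466
Area = |Σ|/2 = 233.
Hole:
Apply the surveyor's formula: 2A = Σ (x_i·y_{i+1} − x_{i+1}·y_i), indices taken mod 4.
Σ = (10) + (1) + (3) + (9) = 23
Area = |Σ|/2 = 11.5.
Net area = 233 − 11.5 = 221.5.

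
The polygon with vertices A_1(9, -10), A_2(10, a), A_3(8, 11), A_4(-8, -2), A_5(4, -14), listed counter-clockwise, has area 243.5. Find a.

The doubled signed area Σ (x_i y_{i+1} − x_{i+1} y_i) is linear in a.
With a=0 it equals 488; the coefficient of a is 1 (from the two edges through A_2).
So 1·a + 488 = 2·243.5 = 487 ⇒ a = -1.

-1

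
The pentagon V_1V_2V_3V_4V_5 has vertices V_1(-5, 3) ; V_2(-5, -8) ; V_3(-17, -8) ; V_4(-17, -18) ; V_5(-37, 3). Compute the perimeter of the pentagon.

94

|V_1V_2| = √((0)² + (-11)²) = √121 = 11
|V_2V_3| = √((-12)² + (0)²) = √144 = 12
|V_3V_4| = √((0)² + (-10)²) = √100 = 10
|V_4V_5| = √((-20)² + (21)²) = √841 = 29
|V_5V_1| = √((32)² + (0)²) = √1024 = 32
Perimeter = 11 + 12 + 10 + 29 + 32 = 94.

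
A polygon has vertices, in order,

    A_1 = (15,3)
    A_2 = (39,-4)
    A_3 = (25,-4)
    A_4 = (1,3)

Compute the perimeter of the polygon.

78

|A_1A_2| = √((24)² + (-7)²) = √625 = 25
|A_2A_3| = √((-14)² + (0)²) = √196 = 14
|A_3A_4| = √((-24)² + (7)²) = √625 = 25
|A_4A_1| = √((14)² + (0)²) = √196 = 14
Perimeter = 25 + 14 + 25 + 14 = 78.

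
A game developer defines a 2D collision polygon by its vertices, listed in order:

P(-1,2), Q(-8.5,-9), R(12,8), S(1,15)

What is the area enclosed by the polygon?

Σ = (26) + (40) + (172) + (17) = 255
Area = |Σ|/2 = 127.5.

127.5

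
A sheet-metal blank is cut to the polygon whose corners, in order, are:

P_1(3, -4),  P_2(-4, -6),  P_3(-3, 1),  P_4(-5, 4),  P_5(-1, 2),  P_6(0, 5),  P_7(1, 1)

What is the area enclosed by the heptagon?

Apply the shoelace formula: 2A = Σ (x_i·y_{i+1} − x_{i+1}·y_i), indices taken mod 7.
Σ = (-34) + (-22) + (-7) + (-6) + (-5) + (-5) + (-7) = -86
Area = |Σ|/2 = 43.

43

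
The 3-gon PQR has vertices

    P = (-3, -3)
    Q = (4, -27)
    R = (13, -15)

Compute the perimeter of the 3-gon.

60

|PQ| = √((7)² + (-24)²) = √625 = 25
|QR| = √((9)² + (12)²) = √225 = 15
|RP| = √((-16)² + (12)²) = √400 = 20
Perimeter = 25 + 15 + 20 = 60.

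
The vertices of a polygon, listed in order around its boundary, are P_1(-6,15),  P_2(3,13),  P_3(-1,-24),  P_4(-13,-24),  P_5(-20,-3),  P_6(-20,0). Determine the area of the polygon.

Apply the shoelace (surveyor's) formula: 2A = Σ (x_i·y_{i+1} − x_{i+1}·y_i), indices taken mod 6.
Cross-terms: -123, -59, -288, -441, -60, -300  ⇒  Σ = -1271
Area = |Σ|/2 = 635.5.

635.5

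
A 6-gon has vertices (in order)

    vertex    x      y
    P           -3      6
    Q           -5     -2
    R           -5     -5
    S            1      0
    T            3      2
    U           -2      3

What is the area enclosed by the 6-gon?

Σ = (36) + (15) + (5) + (2) + (13) + (-3) = 68
Area = |Σ|/2 = 34.

34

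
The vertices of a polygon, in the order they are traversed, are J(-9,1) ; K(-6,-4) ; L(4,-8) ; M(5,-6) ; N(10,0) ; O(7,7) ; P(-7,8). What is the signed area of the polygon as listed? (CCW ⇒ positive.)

211

Cross-terms: 42, 64, 16, 60, 70, 105, 65  ⇒  Σ = 422
Signed area = Σ/2 = 211 (positive ⇒ counter-clockwise traversal).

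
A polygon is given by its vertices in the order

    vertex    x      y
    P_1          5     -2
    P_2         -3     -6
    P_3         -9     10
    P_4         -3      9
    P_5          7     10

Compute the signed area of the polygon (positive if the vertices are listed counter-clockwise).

-164

Apply the shoelace formula: 2A = Σ (x_i·y_{i+1} − x_{i+1}·y_i), indices taken mod 5.
Σ = (-36) + (-84) + (-51) + (-93) + (-64) = -328
Signed area = Σ/2 = -164 (negative ⇒ clockwise traversal).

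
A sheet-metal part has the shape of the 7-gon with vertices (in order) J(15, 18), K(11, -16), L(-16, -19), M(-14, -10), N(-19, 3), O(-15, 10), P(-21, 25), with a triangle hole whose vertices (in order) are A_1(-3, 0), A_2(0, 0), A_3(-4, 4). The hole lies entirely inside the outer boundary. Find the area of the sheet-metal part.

1146

Outer boundary:
J→K: (15)(-16) − (11)(18) = -438
K→L: (11)(-19) − (-16)(-16) = -465
L→M: (-16)(-10) − (-14)(-19) = -106
M→N: (-14)(3) − (-19)(-10) = -232
N→O: (-19)(10) − (-15)(3) = -145
O→P: (-15)(25) − (-21)(10) = -165
P→J: (-21)(18) − (15)(25) = -753
Σ = -2304
Area = |Σ|/2 = 1152.
Hole:
Σ = (0) + (0) + (12) = 12
Area = |Σ|/2 = 6.
Net area = 1152 − 6 = 1146.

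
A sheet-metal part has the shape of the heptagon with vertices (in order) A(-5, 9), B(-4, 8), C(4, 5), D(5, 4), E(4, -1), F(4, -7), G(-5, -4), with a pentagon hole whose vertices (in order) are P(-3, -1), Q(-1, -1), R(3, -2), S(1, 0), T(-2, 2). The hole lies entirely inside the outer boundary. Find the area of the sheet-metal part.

103.5

Outer boundary:
Apply Gauss's area formula: 2A = Σ (x_i·y_{i+1} − x_{i+1}·y_i), indices taken mod 7.
A→B: (-5)(8) − (-4)(9) = -4
B→C: (-4)(5) − (4)(8) = -52
C→D: (4)(4) − (5)(5) = -9
D→E: (5)(-1) − (4)(4) = -21
E→F: (4)(-7) − (4)(-1) = -24
F→G: (4)(-4) − (-5)(-7) = -51
G→A: (-5)(9) − (-5)(-4) = -65
Σ = -226
Area = |Σ|/2 = 113.
Hole:
Apply the shoelace formula: 2A = Σ (x_i·y_{i+1} − x_{i+1}·y_i), indices taken mod 5.
Σ = (2) + (5) + (2) + (2) + (8) = 19
Area = |Σ|/2 = 9.5.
Net area = 113 − 9.5 = 103.5.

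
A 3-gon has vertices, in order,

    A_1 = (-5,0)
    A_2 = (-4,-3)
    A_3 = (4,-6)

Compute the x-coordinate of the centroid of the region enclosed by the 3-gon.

-5/3

Apply Gauss's area formula. First the cross-terms c_i = x_i·y_{i+1} − x_{i+1}·y_i:
  15, 36, -30  ⇒  2A = 21, A = 10.5.
Then Σ (x_i + x_{i+1})·c_i = -105, so x̄ = -105 / (6·10.5) = -5/3.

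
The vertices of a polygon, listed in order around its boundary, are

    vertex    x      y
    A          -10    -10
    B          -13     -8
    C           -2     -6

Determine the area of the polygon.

14

Apply Gauss's area formula: 2A = Σ (x_i·y_{i+1} − x_{i+1}·y_i), indices taken mod 3.
A→B: (-10)(-8) − (-13)(-10) = -50
B→C: (-13)(-6) − (-2)(-8) = 62
C→A: (-2)(-10) − (-10)(-6) = -40
Σ = -28
Area = |Σ|/2 = 14.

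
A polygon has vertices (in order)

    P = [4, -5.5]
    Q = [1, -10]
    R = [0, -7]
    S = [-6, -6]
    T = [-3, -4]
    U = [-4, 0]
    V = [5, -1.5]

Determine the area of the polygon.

54.5

Apply Gauss's area formula: 2A = Σ (x_i·y_{i+1} − x_{i+1}·y_i), indices taken mod 7.
P→Q: (4)(-10) − (1)(-5.5) = -34.5
Q→R: (1)(-7) − (0)(-10) = -7
R→S: (0)(-6) − (-6)(-7) = -42
S→T: (-6)(-4) − (-3)(-6) = 6
T→U: (-3)(0) − (-4)(-4) = -16
U→V: (-4)(-1.5) − (5)(0) = 6
V→P: (5)(-5.5) − (4)(-1.5) = -21.5
Σ = -109
Area = |Σ|/2 = 54.5.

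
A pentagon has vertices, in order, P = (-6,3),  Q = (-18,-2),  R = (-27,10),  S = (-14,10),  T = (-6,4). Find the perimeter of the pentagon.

52

|PQ| = √((-12)² + (-5)²) = √169 = 13
|QR| = √((-9)² + (12)²) = √225 = 15
|RS| = √((13)² + (0)²) = √169 = 13
|ST| = √((8)² + (-6)²) = √100 = 10
|TP| = √((0)² + (-1)²) = √1 = 1
Perimeter = 13 + 15 + 13 + 10 + 1 = 52.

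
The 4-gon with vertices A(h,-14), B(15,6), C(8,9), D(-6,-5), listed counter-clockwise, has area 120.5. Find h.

The doubled signed area Σ (x_i y_{i+1} − x_{i+1} y_i) is linear in h.
With h=0 it equals 395; the coefficient of h is 11 (from the two edges through A).
So 11·h + 395 = 2·120.5 = 241 ⇒ h = -14.

-14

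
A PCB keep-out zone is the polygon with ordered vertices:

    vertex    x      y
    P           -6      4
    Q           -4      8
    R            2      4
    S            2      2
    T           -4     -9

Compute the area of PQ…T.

74

Apply the surveyor's formula: 2A = Σ (x_i·y_{i+1} − x_{i+1}·y_i), indices taken mod 5.
Σ = (-32) + (-32) + (-4) + (-10) + (-70) = -148
Area = |Σ|/2 = 74.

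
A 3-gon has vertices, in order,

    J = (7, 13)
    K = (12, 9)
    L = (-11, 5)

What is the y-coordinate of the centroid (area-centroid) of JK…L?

9

Apply Gauss's area formula. First the cross-terms c_i = x_i·y_{i+1} − x_{i+1}·y_i:
  -93, 159, -178  ⇒  2A = -112, A = -56.
Then Σ (y_i + y_{i+1})·c_i = -3024, so ȳ = -3024 / (6·(-56)) = 9.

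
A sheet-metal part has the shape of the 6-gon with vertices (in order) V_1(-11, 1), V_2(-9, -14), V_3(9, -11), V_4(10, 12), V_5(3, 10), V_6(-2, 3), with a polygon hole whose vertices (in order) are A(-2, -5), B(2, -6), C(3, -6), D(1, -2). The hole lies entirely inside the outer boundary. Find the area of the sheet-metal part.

Outer boundary:
Apply the shoelace (surveyor's) formula: 2A = Σ (x_i·y_{i+1} − x_{i+1}·y_i), indices taken mod 6.
Σ = (163) + (225) + (218) + (64) + (29) + (31) = 730
Area = |Σ|/2 = 365.
Hole:
Apply the shoelace formula: 2A = Σ (x_i·y_{i+1} − x_{i+1}·y_i), indices taken mod 4.
A→B: (-2)(-6) − (2)(-5) = 22
B→C: (2)(-6) − (3)(-6) = 6
C→D: (3)(-2) − (1)(-6) = 0
D→A: (1)(-5) − (-2)(-2) = -9
Σ = 19
Area = |Σ|/2 = 9.5.
Net area = 365 − 9.5 = 355.5.

355.5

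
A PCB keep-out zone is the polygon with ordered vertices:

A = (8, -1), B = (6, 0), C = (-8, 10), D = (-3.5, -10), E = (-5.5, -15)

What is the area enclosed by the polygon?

Σ = (6) + (60) + (115) + (-2.5) + (125.5) = 304
Area = |Σ|/2 = 152.

152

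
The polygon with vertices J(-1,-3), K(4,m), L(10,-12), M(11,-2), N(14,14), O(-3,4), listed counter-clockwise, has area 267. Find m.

Write out the shoelace sum; only the two edges meeting at K involve m:
2·Area = [((-1)·m − 4·(-3)) + (4·(-12) − 10·m)] + 405
       = -11·m + 369 = 534
⇒ m = -15.

-15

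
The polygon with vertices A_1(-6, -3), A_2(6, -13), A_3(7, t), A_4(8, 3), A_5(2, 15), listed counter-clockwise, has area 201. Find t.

The doubled signed area Σ (x_i y_{i+1} − x_{i+1} y_i) is linear in t.
With t=0 it equals 406; the coefficient of t is -2 (from the two edges through A_3).
So -2·t + 406 = 2·201 = 402 ⇒ t = 2.

2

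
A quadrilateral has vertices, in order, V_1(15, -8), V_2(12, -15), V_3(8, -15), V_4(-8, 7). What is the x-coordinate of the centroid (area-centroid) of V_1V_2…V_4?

Apply the shoelace (surveyor's) formula. First the cross-terms c_i = x_i·y_{i+1} − x_{i+1}·y_i:
  -129, -60, -64, -41  ⇒  2A = -294, A = -147.
Then Σ (x_i + x_{i+1})·c_i = -4970, so x̄ = -4970 / (6·(-147)) = 355/63.

355/63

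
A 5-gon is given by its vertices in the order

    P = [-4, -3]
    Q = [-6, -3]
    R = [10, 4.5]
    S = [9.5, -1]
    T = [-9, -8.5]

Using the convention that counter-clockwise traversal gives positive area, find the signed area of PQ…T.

Σ = (-6) + (3) + (-52.75) + (-89.75) + (-7) = -152.5
Signed area = Σ/2 = -76.25 (negative ⇒ clockwise traversal).

-76.25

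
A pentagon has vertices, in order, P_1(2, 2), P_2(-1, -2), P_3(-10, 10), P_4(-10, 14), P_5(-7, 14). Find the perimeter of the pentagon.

|P_1P_2| = √((-3)² + (-4)²) = √25 = 5
|P_2P_3| = √((-9)² + (12)²) = √225 = 15
|P_3P_4| = √((0)² + (4)²) = √16 = 4
|P_4P_5| = √((3)² + (0)²) = √9 = 3
|P_5P_1| = √((9)² + (-12)²) = √225 = 15
Perimeter = 5 + 15 + 4 + 3 + 15 = 42.

42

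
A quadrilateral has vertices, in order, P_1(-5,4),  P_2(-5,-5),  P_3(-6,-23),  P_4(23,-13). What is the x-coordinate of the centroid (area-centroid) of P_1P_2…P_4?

785/191

Apply Gauss's area formula. First the cross-terms c_i = x_i·y_{i+1} − x_{i+1}·y_i:
  45, 85, 607, 27  ⇒  2A = 764, A = 382.
Then Σ (x_i + x_{i+1})·c_i = 9420, so x̄ = 9420 / (6·382) = 785/191.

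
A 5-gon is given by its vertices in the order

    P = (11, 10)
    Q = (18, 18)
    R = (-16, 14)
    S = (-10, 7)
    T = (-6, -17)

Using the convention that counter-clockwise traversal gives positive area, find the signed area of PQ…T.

462.5

Σ = (18) + (540) + (28) + (212) + (127) = 925
Signed area = Σ/2 = 462.5 (positive ⇒ counter-clockwise traversal).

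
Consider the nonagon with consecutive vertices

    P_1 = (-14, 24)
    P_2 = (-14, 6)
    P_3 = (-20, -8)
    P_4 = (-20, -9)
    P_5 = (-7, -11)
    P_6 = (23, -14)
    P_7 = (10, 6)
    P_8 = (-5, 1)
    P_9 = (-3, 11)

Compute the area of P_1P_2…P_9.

680

Apply the shoelace (surveyor's) formula: 2A = Σ (x_i·y_{i+1} − x_{i+1}·y_i), indices taken mod 9.
Σ = (252) + (232) + (20) + (157) + (351) + (278) + (40) + (-52) + (82) = 1360
Area = |Σ|/2 = 680.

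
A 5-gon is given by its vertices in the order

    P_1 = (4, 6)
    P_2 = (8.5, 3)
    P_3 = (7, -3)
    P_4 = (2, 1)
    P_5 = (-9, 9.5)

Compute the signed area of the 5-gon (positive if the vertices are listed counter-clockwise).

Apply Gauss's area formula: 2A = Σ (x_i·y_{i+1} − x_{i+1}·y_i), indices taken mod 5.
Σ = (-39) + (-46.5) + (13) + (28) + (-92) = -136.5
Signed area = Σ/2 = -68.25 (negative ⇒ clockwise traversal).

-68.25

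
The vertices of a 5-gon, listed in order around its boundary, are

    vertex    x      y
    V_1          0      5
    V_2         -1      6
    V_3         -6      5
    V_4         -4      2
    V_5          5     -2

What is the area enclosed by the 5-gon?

V_1→V_2: (0)(6) − (-1)(5) = 5
V_2→V_3: (-1)(5) − (-6)(6) = 31
V_3→V_4: (-6)(2) − (-4)(5) = 8
V_4→V_5: (-4)(-2) − (5)(2) = -2
V_5→V_1: (5)(5) − (0)(-2) = 25
Σ = 67
Area = |Σ|/2 = 33.5.

33.5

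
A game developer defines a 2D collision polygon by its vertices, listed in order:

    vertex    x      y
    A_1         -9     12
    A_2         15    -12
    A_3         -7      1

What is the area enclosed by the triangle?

A_1→A_2: (-9)(-12) − (15)(12) = -72
A_2→A_3: (15)(1) − (-7)(-12) = -69
A_3→A_1: (-7)(12) − (-9)(1) = -75
Σ = -216
Area = |Σ|/2 = 108.

108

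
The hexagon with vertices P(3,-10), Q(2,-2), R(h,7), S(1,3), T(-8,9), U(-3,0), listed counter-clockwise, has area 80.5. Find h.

10

Write out the shoelace sum; only the two edges meeting at R involve h:
2·Area = [(2·7 − h·(-2)) + (h·3 − 1·7)] + 104
       = 5·h + 111 = 161
⇒ h = 10.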